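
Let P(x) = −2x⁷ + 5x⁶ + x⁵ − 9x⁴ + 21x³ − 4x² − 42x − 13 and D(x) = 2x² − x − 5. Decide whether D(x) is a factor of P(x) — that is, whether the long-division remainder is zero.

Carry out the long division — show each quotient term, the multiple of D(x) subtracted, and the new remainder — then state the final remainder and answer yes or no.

R(x) = −3, so D(x) is not a factor of P(x). no

Step 1: lead(−2x⁷ + 5x⁶ + x⁵ − 9x⁴ + 21x³ − 4x² − 42x − 13) ÷ lead(D) = −2x⁷ ÷ 2x² = −x⁵. Subtract (−x⁵)·D = −2x⁷ + x⁶ + 5x⁵. Remainder: 4x⁶ − 4x⁵ − 9x⁴ + 21x³ − 4x² − 42x − 13.
Step 2: lead(4x⁶ − 4x⁵ − 9x⁴ + 21x³ − 4x² − 42x − 13) ÷ lead(D) = 4x⁶ ÷ 2x² = 2x⁴. Subtract (2x⁴)·D = 4x⁶ − 2x⁵ − 10x⁴. Remainder: −2x⁵ + x⁴ + 21x³ − 4x² − 42x − 13.
Step 3: lead(−2x⁵ + x⁴ + 21x³ − 4x² − 42x − 13) ÷ lead(D) = −2x⁵ ÷ 2x² = −x³. Subtract (−x³)·D = −2x⁵ + x⁴ + 5x³. Remainder: 16x³ − 4x² − 42x − 13.
Step 4: lead(16x³ − 4x² − 42x − 13) ÷ lead(D) = 16x³ ÷ 2x² = 8x. Subtract (8x)·D = 16x³ − 8x² − 40x. Remainder: 4x² − 2x − 13.
Step 5: lead(4x² − 2x − 13) ÷ lead(D) = 4x² ÷ 2x² = 2. Subtract (2)·D = 4x² − 2x − 10. Remainder: −3.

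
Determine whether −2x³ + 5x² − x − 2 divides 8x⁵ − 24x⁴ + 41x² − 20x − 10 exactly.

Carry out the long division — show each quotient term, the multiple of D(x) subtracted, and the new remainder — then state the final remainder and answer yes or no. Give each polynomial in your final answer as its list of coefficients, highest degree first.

R = [-9, 4], so D(x) is not a factor of P(x). no

Step 1: lead(8x⁵ − 24x⁴ + 41x² − 20x − 10) ÷ lead(D) = 8x⁵ ÷ −2x³ = −4x². Subtract (−4x²)·D = 8x⁵ − 20x⁴ + 4x³ + 8x². Remainder: −4x⁴ − 4x³ + 33x² − 20x − 10.
Step 2: lead(−4x⁴ − 4x³ + 33x² − 20x − 10) ÷ lead(D) = −4x⁴ ÷ −2x³ = 2x. Subtract (2x)·D = −4x⁴ + 10x³ − 2x² − 4x. Remainder: −14x³ + 35x² − 16x − 10.
Step 3: lead(−14x³ + 35x² − 16x − 10) ÷ lead(D) = −14x³ ÷ −2x³ = 7. Subtract (7)·D = −14x³ + 35x² − 7x − 14. Remainder: −9x + 4.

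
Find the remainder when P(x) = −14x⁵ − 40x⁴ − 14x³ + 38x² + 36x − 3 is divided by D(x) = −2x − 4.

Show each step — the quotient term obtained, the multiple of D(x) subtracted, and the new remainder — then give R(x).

Step 1: lead(−14x⁵ − 40x⁴ − 14x³ + 38x² + 36x − 3) ÷ lead(D) = −14x⁵ ÷ −2x = 7x⁴. Subtract (7x⁴)·D = −14x⁵ − 28x⁴. Remainder: −12x⁴ − 14x³ + 38x² + 36x − 3.
Step 2: lead(−12x⁴ − 14x³ + 38x² + 36x − 3) ÷ lead(D) = −12x⁴ ÷ −2x = 6x³. Subtract (6x³)·D = −12x⁴ − 24x³. Remainder: 10x³ + 38x² + 36x − 3.
Step 3: lead(10x³ + 38x² + 36x − 3) ÷ lead(D) = 10x³ ÷ −2x = −5x². Subtract (−5x²)·D = 10x³ + 20x². Remainder: 18x² + 36x − 3.
Step 4: lead(18x² + 36x − 3) ÷ lead(D) = 18x² ÷ −2x = −9x. Subtract (−9x)·D = 18x² + 36x. Remainder: −3.

R(x) = −3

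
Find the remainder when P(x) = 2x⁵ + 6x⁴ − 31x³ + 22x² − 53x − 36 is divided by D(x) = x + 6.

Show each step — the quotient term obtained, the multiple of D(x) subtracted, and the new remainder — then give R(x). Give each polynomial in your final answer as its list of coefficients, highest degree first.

Step 1: lead(2x⁵ + 6x⁴ − 31x³ + 22x² − 53x − 36) ÷ lead(D) = 2x⁵ ÷ x = 2x⁴. Subtract (2x⁴)·D = 2x⁵ + 12x⁴. Remainder: −6x⁴ − 31x³ + 22x² − 53x − 36.
Step 2: lead(−6x⁴ − 31x³ + 22x² − 53x − 36) ÷ lead(D) = −6x⁴ ÷ x = −6x³. Subtract (−6x³)·D = −6x⁴ − 36x³. Remainder: 5x³ + 22x² − 53x − 36.
Step 3: lead(5x³ + 22x² − 53x − 36) ÷ lead(D) = 5x³ ÷ x = 5x². Subtract (5x²)·D = 5x³ + 30x². Remainder: −8x² − 53x − 36.
Step 4: lead(−8x² − 53x − 36) ÷ lead(D) = −8x² ÷ x = −8x. Subtract (−8x)·D = −8x² − 48x. Remainder: −5x − 36.
Step 5: lead(−5x − 36) ÷ lead(D) = −5x ÷ x = −5. Subtract (−5)·D = −5x − 30. Remainder: −6.

R = [-6]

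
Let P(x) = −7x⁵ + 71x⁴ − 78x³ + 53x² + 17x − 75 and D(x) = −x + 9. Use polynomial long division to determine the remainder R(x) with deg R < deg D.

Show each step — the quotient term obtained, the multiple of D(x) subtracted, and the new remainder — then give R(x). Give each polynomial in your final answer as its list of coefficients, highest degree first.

Step 1: lead(−7x⁵ + 71x⁴ − 78x³ + 53x² + 17x − 75) ÷ lead(D) = −7x⁵ ÷ −x = 7x⁴. Subtract (7x⁴)·D = −7x⁵ + 63x⁴. Remainder: 8x⁴ − 78x³ + 53x² + 17x − 75.
Step 2: lead(8x⁴ − 78x³ + 53x² + 17x − 75) ÷ lead(D) = 8x⁴ ÷ −x = −8x³. Subtract (−8x³)·D = 8x⁴ − 72x³. Remainder: −6x³ + 53x² + 17x − 75.
Step 3: lead(−6x³ + 53x² + 17x − 75) ÷ lead(D) = −6x³ ÷ −x = 6x². Subtract (6x²)·D = −6x³ + 54x². Remainder: −x² + 17x − 75.
Step 4: lead(−x² + 17x − 75) ÷ lead(D) = −x² ÷ −x = x. Subtract (x)·D = −x² + 9x. Remainder: 8x − 75.
Step 5: lead(8x − 75) ÷ lead(D) = 8x ÷ −x = −8. Subtract (−8)·D = 8x − 72. Remainder: −3.

R = [-3]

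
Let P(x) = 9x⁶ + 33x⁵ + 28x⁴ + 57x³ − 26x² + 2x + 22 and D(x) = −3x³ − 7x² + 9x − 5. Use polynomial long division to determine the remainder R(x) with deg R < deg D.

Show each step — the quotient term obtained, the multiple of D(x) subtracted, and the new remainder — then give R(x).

Step 1: lead(9x⁶ + 33x⁵ + 28x⁴ + 57x³ − 26x² + 2x + 22) ÷ lead(D) = 9x⁶ ÷ −3x³ = −3x³. Subtract (−3x³)·D = 9x⁶ + 21x⁵ − 27x⁴ + 15x³. Remainder: 12x⁵ + 55x⁴ + 42x³ − 26x² + 2x + 22.
Step 2: lead(12x⁵ + 55x⁴ + 42x³ − 26x² + 2x + 22) ÷ lead(D) = 12x⁵ ÷ −3x³ = −4x². Subtract (−4x²)·D = 12x⁵ + 28x⁴ − 36x³ + 20x². Remainder: 27x⁴ + 78x³ − 46x² + 2x + 22.
Step 3: lead(27x⁴ + 78x³ − 46x² + 2x + 22) ÷ lead(D) = 27x⁴ ÷ −3x³ = −9x. Subtract (−9x)·D = 27x⁴ + 63x³ − 81x² + 45x. Remainder: 15x³ + 35x² − 43x + 22.
Step 4: lead(15x³ + 35x² − 43x + 22) ÷ lead(D) = 15x³ ÷ −3x³ = −5. Subtract (−5)·D = 15x³ + 35x² − 45x + 25. Remainder: 2x − 3.

R(x) = 2x − 3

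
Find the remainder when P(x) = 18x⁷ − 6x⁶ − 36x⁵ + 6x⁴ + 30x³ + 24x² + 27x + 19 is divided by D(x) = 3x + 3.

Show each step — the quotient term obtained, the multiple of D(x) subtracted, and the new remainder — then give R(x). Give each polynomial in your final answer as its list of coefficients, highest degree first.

Step 1: lead(18x⁷ − 6x⁶ − 36x⁵ + 6x⁴ + 30x³ + 24x² + 27x + 19) ÷ lead(D) = 18x⁷ ÷ 3x = 6x⁶. Subtract (6x⁶)·D = 18x⁷ + 18x⁶. Remainder: −24x⁶ − 36x⁵ + 6x⁴ + 30x³ + 24x² + 27x + 19.
Step 2: lead(−24x⁶ − 36x⁵ + 6x⁴ + 30x³ + 24x² + 27x + 19) ÷ lead(D) = −24x⁶ ÷ 3x = −8x⁵. Subtract (−8x⁵)·D = −24x⁶ − 24x⁵. Remainder: −12x⁵ + 6x⁴ + 30x³ + 24x² + 27x + 19.
Step 3: lead(−12x⁵ + 6x⁴ + 30x³ + 24x² + 27x + 19) ÷ lead(D) = −12x⁵ ÷ 3x = −4x⁴. Subtract (−4x⁴)·D = −12x⁵ − 12x⁴. Remainder: 18x⁴ + 30x³ + 24x² + 27x + 19.
Step 4: lead(18x⁴ + 30x³ + 24x² + 27x + 19) ÷ lead(D) = 18x⁴ ÷ 3x = 6x³. Subtract (6x³)·D = 18x⁴ + 18x³. Remainder: 12x³ + 24x² + 27x + 19.
Step 5: lead(12x³ + 24x² + 27x + 19) ÷ lead(D) = 12x³ ÷ 3x = 4x². Subtract (4x²)·D = 12x³ + 12x². Remainder: 12x² + 27x + 19.
Step 6: lead(12x² + 27x + 19) ÷ lead(D) = 12x² ÷ 3x = 4x. Subtract (4x)·D = 12x² + 12x. Remainder: 15x + 19.
Step 7: lead(15x + 19) ÷ lead(D) = 15x ÷ 3x = 5. Subtract (5)·D = 15x + 15. Remainder: 4.

R = [4]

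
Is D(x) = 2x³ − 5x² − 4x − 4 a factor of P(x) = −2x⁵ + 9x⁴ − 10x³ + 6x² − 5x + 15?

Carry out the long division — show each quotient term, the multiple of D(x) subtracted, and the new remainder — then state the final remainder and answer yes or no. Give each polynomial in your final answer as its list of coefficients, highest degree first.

Step 1: lead(−2x⁵ + 9x⁴ − 10x³ + 6x² − 5x + 15) ÷ lead(D) = −2x⁵ ÷ 2x³ = −x². Subtract (−x²)·D = −2x⁵ + 5x⁴ + 4x³ + 4x². Remainder: 4x⁴ − 14x³ + 2x² − 5x + 15.
Step 2: lead(4x⁴ − 14x³ + 2x² − 5x + 15) ÷ lead(D) = 4x⁴ ÷ 2x³ = 2x. Subtract (2x)·D = 4x⁴ − 10x³ − 8x² − 8x. Remainder: −4x³ + 10x² + 3x + 15.
Step 3: lead(−4x³ + 10x² + 3x + 15) ÷ lead(D) = −4x³ ÷ 2x³ = −2. Subtract (−2)·D = −4x³ + 10x² + 8x + 8. Remainder: −5x + 7.

R = [-5, 7], so D(x) is not a factor of P(x). no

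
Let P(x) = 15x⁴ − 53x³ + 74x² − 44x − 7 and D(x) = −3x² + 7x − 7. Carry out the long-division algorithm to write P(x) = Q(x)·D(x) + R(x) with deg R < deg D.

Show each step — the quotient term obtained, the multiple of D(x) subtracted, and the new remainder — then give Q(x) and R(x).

Q(x) = −5x² + 6x + 1; R(x) = −9x

Step 1: lead(15x⁴ − 53x³ + 74x² − 44x − 7) ÷ lead(D) = 15x⁴ ÷ −3x² = −5x². Subtract (−5x²)·D = 15x⁴ − 35x³ + 35x². Remainder: −18x³ + 39x² − 44x − 7.
Step 2: lead(−18x³ + 39x² − 44x − 7) ÷ lead(D) = −18x³ ÷ −3x² = 6x. Subtract (6x)·D = −18x³ + 42x² − 42x. Remainder: −3x² − 2x − 7.
Step 3: lead(−3x² − 2x − 7) ÷ lead(D) = −3x² ÷ −3x² = 1. Subtract (1)·D = −3x² + 7x − 7. Remainder: −9x.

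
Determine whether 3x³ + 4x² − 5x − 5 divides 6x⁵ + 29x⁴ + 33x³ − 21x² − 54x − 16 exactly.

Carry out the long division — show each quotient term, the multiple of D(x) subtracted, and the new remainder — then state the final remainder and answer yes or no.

R(x) = 4x² + 6x + 9, so D(x) is not a factor of P(x). no

Step 1: lead(6x⁵ + 29x⁴ + 33x³ − 21x² − 54x − 16) ÷ lead(D) = 6x⁵ ÷ 3x³ = 2x². Subtract (2x²)·D = 6x⁵ + 8x⁴ − 10x³ − 10x². Remainder: 21x⁴ + 43x³ − 11x² − 54x − 16.
Step 2: lead(21x⁴ + 43x³ − 11x² − 54x − 16) ÷ lead(D) = 21x⁴ ÷ 3x³ = 7x. Subtract (7x)·D = 21x⁴ + 28x³ − 35x² − 35x. Remainder: 15x³ + 24x² − 19x − 16.
Step 3: lead(15x³ + 24x² − 19x − 16) ÷ lead(D) = 15x³ ÷ 3x³ = 5. Subtract (5)·D = 15x³ + 20x² − 25x − 25. Remainder: 4x² + 6x + 9.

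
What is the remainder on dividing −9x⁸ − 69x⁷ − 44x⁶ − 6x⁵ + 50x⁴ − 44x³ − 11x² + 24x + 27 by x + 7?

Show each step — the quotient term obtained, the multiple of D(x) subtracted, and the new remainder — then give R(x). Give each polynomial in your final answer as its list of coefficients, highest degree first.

R = [6]

Step 1: lead(−9x⁸ − 69x⁷ − 44x⁶ − 6x⁵ + 50x⁴ − 44x³ − 11x² + 24x + 27) ÷ lead(D) = −9x⁸ ÷ x = −9x⁷. Subtract (−9x⁷)·D = −9x⁸ − 63x⁷. Remainder: −6x⁷ − 44x⁶ − 6x⁵ + 50x⁴ − 44x³ − 11x² + 24x + 27.
Step 2: lead(−6x⁷ − 44x⁶ − 6x⁵ + 50x⁴ − 44x³ − 11x² + 24x + 27) ÷ lead(D) = −6x⁷ ÷ x = −6x⁶. Subtract (−6x⁶)·D = −6x⁷ − 42x⁶. Remainder: −2x⁶ − 6x⁵ + 50x⁴ − 44x³ − 11x² + 24x + 27.
Step 3: lead(−2x⁶ − 6x⁵ + 50x⁴ − 44x³ − 11x² + 24x + 27) ÷ lead(D) = −2x⁶ ÷ x = −2x⁵. Subtract (−2x⁵)·D = −2x⁶ − 14x⁵. Remainder: 8x⁵ + 50x⁴ − 44x³ − 11x² + 24x + 27.
Step 4: lead(8x⁵ + 50x⁴ − 44x³ − 11x² + 24x + 27) ÷ lead(D) = 8x⁵ ÷ x = 8x⁴. Subtract (8x⁴)·D = 8x⁵ + 56x⁴. Remainder: −6x⁴ − 44x³ − 11x² + 24x + 27.
Step 5: lead(−6x⁴ − 44x³ − 11x² + 24x + 27) ÷ lead(D) = −6x⁴ ÷ x = −6x³. Subtract (−6x³)·D = −6x⁴ − 42x³. Remainder: −2x³ − 11x² + 24x + 27.
Step 6: lead(−2x³ − 11x² + 24x + 27) ÷ lead(D) = −2x³ ÷ x = −2x². Subtract (−2x²)·D = −2x³ − 14x². Remainder: 3x² + 24x + 27.
Step 7: lead(3x² + 24x + 27) ÷ lead(D) = 3x² ÷ x = 3x. Subtract (3x)·D = 3x² + 21x. Remainder: 3x + 27.
Step 8: lead(3x + 27) ÷ lead(D) = 3x ÷ x = 3. Subtract (3)·D = 3x + 21. Remainder: 6.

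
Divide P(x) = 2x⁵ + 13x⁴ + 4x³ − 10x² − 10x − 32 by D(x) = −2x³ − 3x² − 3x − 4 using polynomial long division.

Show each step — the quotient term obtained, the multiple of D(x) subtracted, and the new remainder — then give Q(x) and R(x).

Step 1: lead(2x⁵ + 13x⁴ + 4x³ − 10x² − 10x − 32) ÷ lead(D) = 2x⁵ ÷ −2x³ = −x². Subtract (−x²)·D = 2x⁵ + 3x⁴ + 3x³ + 4x². Remainder: 10x⁴ + x³ − 14x² − 10x − 32.
Step 2: lead(10x⁴ + x³ − 14x² − 10x − 32) ÷ lead(D) = 10x⁴ ÷ −2x³ = −5x. Subtract (−5x)·D = 10x⁴ + 15x³ + 15x² + 20x. Remainder: −14x³ − 29x² − 30x − 32.
Step 3: lead(−14x³ − 29x² − 30x − 32) ÷ lead(D) = −14x³ ÷ −2x³ = 7. Subtract (7)·D = −14x³ − 21x² − 21x − 28. Remainder: −8x² − 9x − 4.

Q(x) = −x² − 5x + 7; R(x) = −8x² − 9x − 4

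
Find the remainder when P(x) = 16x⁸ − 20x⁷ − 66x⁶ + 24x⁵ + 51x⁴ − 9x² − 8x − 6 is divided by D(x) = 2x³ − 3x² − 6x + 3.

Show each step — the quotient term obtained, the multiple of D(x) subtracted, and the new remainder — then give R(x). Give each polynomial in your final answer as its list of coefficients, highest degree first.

Step 1: lead(16x⁸ − 20x⁷ − 66x⁶ + 24x⁵ + 51x⁴ − 9x² − 8x − 6) ÷ lead(D) = 16x⁸ ÷ 2x³ = 8x⁵. Subtract (8x⁵)·D = 16x⁸ − 24x⁷ − 48x⁶ + 24x⁵. Remainder: 4x⁷ − 18x⁶ + 51x⁴ − 9x² − 8x − 6.
Step 2: lead(4x⁷ − 18x⁶ + 51x⁴ − 9x² − 8x − 6) ÷ lead(D) = 4x⁷ ÷ 2x³ = 2x⁴. Subtract (2x⁴)·D = 4x⁷ − 6x⁶ − 12x⁵ + 6x⁴. Remainder: −12x⁶ + 12x⁵ + 45x⁴ − 9x² − 8x − 6.
Step 3: lead(−12x⁶ + 12x⁵ + 45x⁴ − 9x² − 8x − 6) ÷ lead(D) = −12x⁶ ÷ 2x³ = −6x³. Subtract (−6x³)·D = −12x⁶ + 18x⁵ + 36x⁴ − 18x³. Remainder: −6x⁵ + 9x⁴ + 18x³ − 9x² − 8x − 6.
Step 4: lead(−6x⁵ + 9x⁴ + 18x³ − 9x² − 8x − 6) ÷ lead(D) = −6x⁵ ÷ 2x³ = −3x². Subtract (−3x²)·D = −6x⁵ + 9x⁴ + 18x³ − 9x². Remainder: −8x − 6.

R = [-8, -6]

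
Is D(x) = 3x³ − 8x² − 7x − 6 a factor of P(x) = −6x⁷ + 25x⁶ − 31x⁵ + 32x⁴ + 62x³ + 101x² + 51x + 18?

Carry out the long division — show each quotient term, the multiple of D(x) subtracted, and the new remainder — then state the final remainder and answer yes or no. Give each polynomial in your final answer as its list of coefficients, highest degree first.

R = [0], so D(x) is a factor of P(x). yes

Step 1: lead(−6x⁷ + 25x⁶ − 31x⁵ + 32x⁴ + 62x³ + 101x² + 51x + 18) ÷ lead(D) = −6x⁷ ÷ 3x³ = −2x⁴. Subtract (−2x⁴)·D = −6x⁷ + 16x⁶ + 14x⁵ + 12x⁴. Remainder: 9x⁶ − 45x⁵ + 20x⁴ + 62x³ + 101x² + 51x + 18.
Step 2: lead(9x⁶ − 45x⁵ + 20x⁴ + 62x³ + 101x² + 51x + 18) ÷ lead(D) = 9x⁶ ÷ 3x³ = 3x³. Subtract (3x³)·D = 9x⁶ − 24x⁵ − 21x⁴ − 18x³. Remainder: −21x⁵ + 41x⁴ + 80x³ + 101x² + 51x + 18.
Step 3: lead(−21x⁵ + 41x⁴ + 80x³ + 101x² + 51x + 18) ÷ lead(D) = −21x⁵ ÷ 3x³ = −7x². Subtract (−7x²)·D = −21x⁵ + 56x⁴ + 49x³ + 42x². Remainder: −15x⁴ + 31x³ + 59x² + 51x + 18.
Step 4: lead(−15x⁴ + 31x³ + 59x² + 51x + 18) ÷ lead(D) = −15x⁴ ÷ 3x³ = −5x. Subtract (−5x)·D = −15x⁴ + 40x³ + 35x² + 30x. Remainder: −9x³ + 24x² + 21x + 18.
Step 5: lead(−9x³ + 24x² + 21x + 18) ÷ lead(D) = −9x³ ÷ 3x³ = −3. Subtract (−3)·D = −9x³ + 24x² + 21x + 18. Remainder: 0.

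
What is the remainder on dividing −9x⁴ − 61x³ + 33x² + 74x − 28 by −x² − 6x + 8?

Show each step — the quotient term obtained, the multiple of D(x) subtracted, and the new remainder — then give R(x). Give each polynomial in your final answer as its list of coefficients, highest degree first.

Step 1: lead(−9x⁴ − 61x³ + 33x² + 74x − 28) ÷ lead(D) = −9x⁴ ÷ −x² = 9x². Subtract (9x²)·D = −9x⁴ − 54x³ + 72x². Remainder: −7x³ − 39x² + 74x − 28.
Step 2: lead(−7x³ − 39x² + 74x − 28) ÷ lead(D) = −7x³ ÷ −x² = 7x. Subtract (7x)·D = −7x³ − 42x² + 56x. Remainder: 3x² + 18x − 28.
Step 3: lead(3x² + 18x − 28) ÷ lead(D) = 3x² ÷ −x² = −3. Subtract (−3)·D = 3x² + 18x − 24. Remainder: −4.

R = [-4]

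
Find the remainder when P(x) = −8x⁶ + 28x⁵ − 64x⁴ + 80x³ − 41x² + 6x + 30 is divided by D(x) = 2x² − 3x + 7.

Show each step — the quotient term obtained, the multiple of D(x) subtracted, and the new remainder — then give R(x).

Step 1: lead(−8x⁶ + 28x⁵ − 64x⁴ + 80x³ − 41x² + 6x + 30) ÷ lead(D) = −8x⁶ ÷ 2x² = −4x⁴. Subtract (−4x⁴)·D = −8x⁶ + 12x⁵ − 28x⁴. Remainder: 16x⁵ − 36x⁴ + 80x³ − 41x² + 6x + 30.
Step 2: lead(16x⁵ − 36x⁴ + 80x³ − 41x² + 6x + 30) ÷ lead(D) = 16x⁵ ÷ 2x² = 8x³. Subtract (8x³)·D = 16x⁵ − 24x⁴ + 56x³. Remainder: −12x⁴ + 24x³ − 41x² + 6x + 30.
Step 3: lead(−12x⁴ + 24x³ − 41x² + 6x + 30) ÷ lead(D) = −12x⁴ ÷ 2x² = −6x². Subtract (−6x²)·D = −12x⁴ + 18x³ − 42x². Remainder: 6x³ + x² + 6x + 30.
Step 4: lead(6x³ + x² + 6x + 30) ÷ lead(D) = 6x³ ÷ 2x² = 3x. Subtract (3x)·D = 6x³ − 9x² + 21x. Remainder: 10x² − 15x + 30.
Step 5: lead(10x² − 15x + 30) ÷ lead(D) = 10x² ÷ 2x² = 5. Subtract (5)·D = 10x² − 15x + 35. Remainder: −5.

R(x) = −5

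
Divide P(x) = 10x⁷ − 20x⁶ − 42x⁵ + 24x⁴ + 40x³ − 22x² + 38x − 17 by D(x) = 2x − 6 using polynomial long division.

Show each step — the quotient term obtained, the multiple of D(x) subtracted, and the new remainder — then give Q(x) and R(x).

Step 1: lead(10x⁷ − 20x⁶ − 42x⁵ + 24x⁴ + 40x³ − 22x² + 38x − 17) ÷ lead(D) = 10x⁷ ÷ 2x = 5x⁶. Subtract (5x⁶)·D = 10x⁷ − 30x⁶. Remainder: 10x⁶ − 42x⁵ + 24x⁴ + 40x³ − 22x² + 38x − 17.
Step 2: lead(10x⁶ − 42x⁵ + 24x⁴ + 40x³ − 22x² + 38x − 17) ÷ lead(D) = 10x⁶ ÷ 2x = 5x⁵. Subtract (5x⁵)·D = 10x⁶ − 30x⁵. Remainder: −12x⁵ + 24x⁴ + 40x³ − 22x² + 38x − 17.
Step 3: lead(−12x⁵ + 24x⁴ + 40x³ − 22x² + 38x − 17) ÷ lead(D) = −12x⁵ ÷ 2x = −6x⁴. Subtract (−6x⁴)·D = −12x⁵ + 36x⁴. Remainder: −12x⁴ + 40x³ − 22x² + 38x − 17.
Step 4: lead(−12x⁴ + 40x³ − 22x² + 38x − 17) ÷ lead(D) = −12x⁴ ÷ 2x = −6x³. Subtract (−6x³)·D = −12x⁴ + 36x³. Remainder: 4x³ − 22x² + 38x − 17.
Step 5: lead(4x³ − 22x² + 38x − 17) ÷ lead(D) = 4x³ ÷ 2x = 2x². Subtract (2x²)·D = 4x³ − 12x². Remainder: −10x² + 38x − 17.
Step 6: lead(−10x² + 38x − 17) ÷ lead(D) = −10x² ÷ 2x = −5x. Subtract (−5x)·D = −10x² + 30x. Remainder: 8x − 17.
Step 7: lead(8x − 17) ÷ lead(D) = 8x ÷ 2x = 4. Subtract (4)·D = 8x − 24. Remainder: 7.

Q(x) = 5x⁶ + 5x⁵ − 6x⁴ − 6x³ + 2x² − 5x + 4; R(x) = 7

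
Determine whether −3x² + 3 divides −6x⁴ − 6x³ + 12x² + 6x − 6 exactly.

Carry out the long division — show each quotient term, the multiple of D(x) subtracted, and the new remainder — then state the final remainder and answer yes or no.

R(x) = 0, so D(x) is a factor of P(x). yes

Step 1: lead(−6x⁴ − 6x³ + 12x² + 6x − 6) ÷ lead(D) = −6x⁴ ÷ −3x² = 2x². Subtract (2x²)·D = −6x⁴ + 6x². Remainder: −6x³ + 6x² + 6x − 6.
Step 2: lead(−6x³ + 6x² + 6x − 6) ÷ lead(D) = −6x³ ÷ −3x² = 2x. Subtract (2x)·D = −6x³ + 6x. Remainder: 6x² − 6.
Step 3: lead(6x² − 6) ÷ lead(D) = 6x² ÷ −3x² = −2. Subtract (−2)·D = 6x² − 6. Remainder: 0.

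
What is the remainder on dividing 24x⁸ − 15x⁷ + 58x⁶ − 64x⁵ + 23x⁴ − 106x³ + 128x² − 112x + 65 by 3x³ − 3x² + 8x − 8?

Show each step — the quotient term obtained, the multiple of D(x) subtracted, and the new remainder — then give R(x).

R(x) = 1

Step 1: lead(24x⁸ − 15x⁷ + 58x⁶ − 64x⁵ + 23x⁴ − 106x³ + 128x² − 112x + 65) ÷ lead(D) = 24x⁸ ÷ 3x³ = 8x⁵. Subtract (8x⁵)·D = 24x⁸ − 24x⁷ + 64x⁶ − 64x⁵. Remainder: 9x⁷ − 6x⁶ + 23x⁴ − 106x³ + 128x² − 112x + 65.
Step 2: lead(9x⁷ − 6x⁶ + 23x⁴ − 106x³ + 128x² − 112x + 65) ÷ lead(D) = 9x⁷ ÷ 3x³ = 3x⁴. Subtract (3x⁴)·D = 9x⁷ − 9x⁶ + 24x⁵ − 24x⁴. Remainder: 3x⁶ − 24x⁵ + 47x⁴ − 106x³ + 128x² − 112x + 65.
Step 3: lead(3x⁶ − 24x⁵ + 47x⁴ − 106x³ + 128x² − 112x + 65) ÷ lead(D) = 3x⁶ ÷ 3x³ = x³. Subtract (x³)·D = 3x⁶ − 3x⁵ + 8x⁴ − 8x³. Remainder: −21x⁵ + 39x⁴ − 98x³ + 128x² − 112x + 65.
Step 4: lead(−21x⁵ + 39x⁴ − 98x³ + 128x² − 112x + 65) ÷ lead(D) = −21x⁵ ÷ 3x³ = −7x². Subtract (−7x²)·D = −21x⁵ + 21x⁴ − 56x³ + 56x². Remainder: 18x⁴ − 42x³ + 72x² − 112x + 65.
Step 5: lead(18x⁴ − 42x³ + 72x² − 112x + 65) ÷ lead(D) = 18x⁴ ÷ 3x³ = 6x. Subtract (6x)·D = 18x⁴ − 18x³ + 48x² − 48x. Remainder: −24x³ + 24x² − 64x + 65.
Step 6: lead(−24x³ + 24x² − 64x + 65) ÷ lead(D) = −24x³ ÷ 3x³ = −8. Subtract (−8)·D = −24x³ + 24x² − 64x + 64. Remainder: 1.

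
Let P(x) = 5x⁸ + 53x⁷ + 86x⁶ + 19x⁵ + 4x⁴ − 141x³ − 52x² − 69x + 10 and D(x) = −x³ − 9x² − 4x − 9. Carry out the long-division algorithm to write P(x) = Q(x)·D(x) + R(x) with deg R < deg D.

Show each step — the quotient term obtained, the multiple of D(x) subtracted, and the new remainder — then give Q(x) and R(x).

Step 1: lead(5x⁸ + 53x⁷ + 86x⁶ + 19x⁵ + 4x⁴ − 141x³ − 52x² − 69x + 10) ÷ lead(D) = 5x⁸ ÷ −x³ = −5x⁵. Subtract (−5x⁵)·D = 5x⁸ + 45x⁷ + 20x⁶ + 45x⁵. Remainder: 8x⁷ + 66x⁶ − 26x⁵ + 4x⁴ − 141x³ − 52x² − 69x + 10.
Step 2: lead(8x⁷ + 66x⁶ − 26x⁵ + 4x⁴ − 141x³ − 52x² − 69x + 10) ÷ lead(D) = 8x⁷ ÷ −x³ = −8x⁴. Subtract (−8x⁴)·D = 8x⁷ + 72x⁶ + 32x⁵ + 72x⁴. Remainder: −6x⁶ − 58x⁵ − 68x⁴ − 141x³ − 52x² − 69x + 10.
Step 3: lead(−6x⁶ − 58x⁵ − 68x⁴ − 141x³ − 52x² − 69x + 10) ÷ lead(D) = −6x⁶ ÷ −x³ = 6x³. Subtract (6x³)·D = −6x⁶ − 54x⁵ − 24x⁴ − 54x³. Remainder: −4x⁵ − 44x⁴ − 87x³ − 52x² − 69x + 10.
Step 4: lead(−4x⁵ − 44x⁴ − 87x³ − 52x² − 69x + 10) ÷ lead(D) = −4x⁵ ÷ −x³ = 4x². Subtract (4x²)·D = −4x⁵ − 36x⁴ − 16x³ − 36x². Remainder: −8x⁴ − 71x³ − 16x² − 69x + 10.
Step 5: lead(−8x⁴ − 71x³ − 16x² − 69x + 10) ÷ lead(D) = −8x⁴ ÷ −x³ = 8x. Subtract (8x)·D = −8x⁴ − 72x³ − 32x² − 72x. Remainder: x³ + 16x² + 3x + 10.
Step 6: lead(x³ + 16x² + 3x + 10) ÷ lead(D) = x³ ÷ −x³ = −1. Subtract (−1)·D = x³ + 9x² + 4x + 9. Remainder: 7x² − x + 1.

Q(x) = −5x⁵ − 8x⁴ + 6x³ + 4x² + 8x − 1; R(x) = 7x² − x + 1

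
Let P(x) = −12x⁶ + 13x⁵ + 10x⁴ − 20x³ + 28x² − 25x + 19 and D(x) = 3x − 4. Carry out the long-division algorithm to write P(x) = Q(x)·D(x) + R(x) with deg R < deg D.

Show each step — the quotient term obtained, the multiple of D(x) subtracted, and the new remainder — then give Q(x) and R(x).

Step 1: lead(−12x⁶ + 13x⁵ + 10x⁴ − 20x³ + 28x² − 25x + 19) ÷ lead(D) = −12x⁶ ÷ 3x = −4x⁵. Subtract (−4x⁵)·D = −12x⁶ + 16x⁵. Remainder: −3x⁵ + 10x⁴ − 20x³ + 28x² − 25x + 19.
Step 2: lead(−3x⁵ + 10x⁴ − 20x³ + 28x² − 25x + 19) ÷ lead(D) = −3x⁵ ÷ 3x = −x⁴. Subtract (−x⁴)·D = −3x⁵ + 4x⁴. Remainder: 6x⁴ − 20x³ + 28x² − 25x + 19.
Step 3: lead(6x⁴ − 20x³ + 28x² − 25x + 19) ÷ lead(D) = 6x⁴ ÷ 3x = 2x³. Subtract (2x³)·D = 6x⁴ − 8x³. Remainder: −12x³ + 28x² − 25x + 19.
Step 4: lead(−12x³ + 28x² − 25x + 19) ÷ lead(D) = −12x³ ÷ 3x = −4x². Subtract (−4x²)·D = −12x³ + 16x². Remainder: 12x² − 25x + 19.
Step 5: lead(12x² − 25x + 19) ÷ lead(D) = 12x² ÷ 3x = 4x. Subtract (4x)·D = 12x² − 16x. Remainder: −9x + 19.
Step 6: lead(−9x + 19) ÷ lead(D) = −9x ÷ 3x = −3. Subtract (−3)·D = −9x + 12. Remainder: 7.

Q(x) = −4x⁵ − x⁴ + 2x³ − 4x² + 4x − 3; R(x) = 7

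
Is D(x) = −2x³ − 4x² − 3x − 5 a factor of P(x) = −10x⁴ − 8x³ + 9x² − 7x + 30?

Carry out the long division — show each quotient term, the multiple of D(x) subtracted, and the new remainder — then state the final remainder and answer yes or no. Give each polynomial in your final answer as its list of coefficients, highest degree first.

R = [0], so D(x) is a factor of P(x). yes

Step 1: lead(−10x⁴ − 8x³ + 9x² − 7x + 30) ÷ lead(D) = −10x⁴ ÷ −2x³ = 5x. Subtract (5x)·D = −10x⁴ − 20x³ − 15x² − 25x. Remainder: 12x³ + 24x² + 18x + 30.
Step 2: lead(12x³ + 24x² + 18x + 30) ÷ lead(D) = 12x³ ÷ −2x³ = −6. Subtract (−6)·D = 12x³ + 24x² + 18x + 30. Remainder: 0.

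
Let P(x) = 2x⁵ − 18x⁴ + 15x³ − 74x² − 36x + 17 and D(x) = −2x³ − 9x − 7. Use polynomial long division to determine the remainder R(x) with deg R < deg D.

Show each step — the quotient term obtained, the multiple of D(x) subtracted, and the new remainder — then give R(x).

R(x) = −4

Step 1: lead(2x⁵ − 18x⁴ + 15x³ − 74x² − 36x + 17) ÷ lead(D) = 2x⁵ ÷ −2x³ = −x². Subtract (−x²)·D = 2x⁵ + 9x³ + 7x². Remainder: −18x⁴ + 6x³ − 81x² − 36x + 17.
Step 2: lead(−18x⁴ + 6x³ − 81x² − 36x + 17) ÷ lead(D) = −18x⁴ ÷ −2x³ = 9x. Subtract (9x)·D = −18x⁴ − 81x² − 63x. Remainder: 6x³ + 27x + 17.
Step 3: lead(6x³ + 27x + 17) ÷ lead(D) = 6x³ ÷ −2x³ = −3. Subtract (−3)·D = 6x³ + 27x + 21. Remainder: −4.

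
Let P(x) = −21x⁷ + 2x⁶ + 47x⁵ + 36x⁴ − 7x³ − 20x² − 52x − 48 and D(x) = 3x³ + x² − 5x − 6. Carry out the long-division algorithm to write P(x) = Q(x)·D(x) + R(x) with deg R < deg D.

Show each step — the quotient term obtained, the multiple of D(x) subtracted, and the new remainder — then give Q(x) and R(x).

Q(x) = −7x⁴ + 3x³ + 3x² + 2x + 8; R(x) = 0

Step 1: lead(−21x⁷ + 2x⁶ + 47x⁵ + 36x⁴ − 7x³ − 20x² − 52x − 48) ÷ lead(D) = −21x⁷ ÷ 3x³ = −7x⁴. Subtract (−7x⁴)·D = −21x⁷ − 7x⁶ + 35x⁵ + 42x⁴. Remainder: 9x⁶ + 12x⁵ − 6x⁴ − 7x³ − 20x² − 52x − 48.
Step 2: lead(9x⁶ + 12x⁵ − 6x⁴ − 7x³ − 20x² − 52x − 48) ÷ lead(D) = 9x⁶ ÷ 3x³ = 3x³. Subtract (3x³)·D = 9x⁶ + 3x⁵ − 15x⁴ − 18x³. Remainder: 9x⁵ + 9x⁴ + 11x³ − 20x² − 52x − 48.
Step 3: lead(9x⁵ + 9x⁴ + 11x³ − 20x² − 52x − 48) ÷ lead(D) = 9x⁵ ÷ 3x³ = 3x². Subtract (3x²)·D = 9x⁵ + 3x⁴ − 15x³ − 18x². Remainder: 6x⁴ + 26x³ − 2x² − 52x − 48.
Step 4: lead(6x⁴ + 26x³ − 2x² − 52x − 48) ÷ lead(D) = 6x⁴ ÷ 3x³ = 2x. Subtract (2x)·D = 6x⁴ + 2x³ − 10x² − 12x. Remainder: 24x³ + 8x² − 40x − 48.
Step 5: lead(24x³ + 8x² − 40x − 48) ÷ lead(D) = 24x³ ÷ 3x³ = 8. Subtract (8)·D = 24x³ + 8x² − 40x − 48. Remainder: 0.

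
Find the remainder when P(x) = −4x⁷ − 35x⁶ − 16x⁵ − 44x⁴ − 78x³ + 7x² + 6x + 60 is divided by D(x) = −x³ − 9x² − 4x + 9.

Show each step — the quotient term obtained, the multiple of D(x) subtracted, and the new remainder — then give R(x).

Step 1: lead(−4x⁷ − 35x⁶ − 16x⁵ − 44x⁴ − 78x³ + 7x² + 6x + 60) ÷ lead(D) = −4x⁷ ÷ −x³ = 4x⁴. Subtract (4x⁴)·D = −4x⁷ − 36x⁶ − 16x⁵ + 36x⁴. Remainder: x⁶ − 80x⁴ − 78x³ + 7x² + 6x + 60.
Step 2: lead(x⁶ − 80x⁴ − 78x³ + 7x² + 6x + 60) ÷ lead(D) = x⁶ ÷ −x³ = −x³. Subtract (−x³)·D = x⁶ + 9x⁵ + 4x⁴ − 9x³. Remainder: −9x⁵ − 84x⁴ − 69x³ + 7x² + 6x + 60.
Step 3: lead(−9x⁵ − 84x⁴ − 69x³ + 7x² + 6x + 60) ÷ lead(D) = −9x⁵ ÷ −x³ = 9x². Subtract (9x²)·D = −9x⁵ − 81x⁴ − 36x³ + 81x². Remainder: −3x⁴ − 33x³ − 74x² + 6x + 60.
Step 4: lead(−3x⁴ − 33x³ − 74x² + 6x + 60) ÷ lead(D) = −3x⁴ ÷ −x³ = 3x. Subtract (3x)·D = −3x⁴ − 27x³ − 12x² + 27x. Remainder: −6x³ − 62x² − 21x + 60.
Step 5: lead(−6x³ − 62x² − 21x + 60) ÷ lead(D) = −6x³ ÷ −x³ = 6. Subtract (6)·D = −6x³ − 54x² − 24x + 54. Remainder: −8x² + 3x + 6.

R(x) = −8x² + 3x + 6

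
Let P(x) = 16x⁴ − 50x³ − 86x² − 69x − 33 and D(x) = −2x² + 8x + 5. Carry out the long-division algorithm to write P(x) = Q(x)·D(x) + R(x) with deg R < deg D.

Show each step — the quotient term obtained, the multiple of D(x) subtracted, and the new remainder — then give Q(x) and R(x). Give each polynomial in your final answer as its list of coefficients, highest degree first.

Q = [-8, -7, -5]; R = [6, -8]

Step 1: lead(16x⁴ − 50x³ − 86x² − 69x − 33) ÷ lead(D) = 16x⁴ ÷ −2x² = −8x². Subtract (−8x²)·D = 16x⁴ − 64x³ − 40x². Remainder: 14x³ − 46x² − 69x − 33.
Step 2: lead(14x³ − 46x² − 69x − 33) ÷ lead(D) = 14x³ ÷ −2x² = −7x. Subtract (−7x)·D = 14x³ − 56x² − 35x. Remainder: 10x² − 34x − 33.
Step 3: lead(10x² − 34x − 33) ÷ lead(D) = 10x² ÷ −2x² = −5. Subtract (−5)·D = 10x² − 40x − 25. Remainder: 6x − 8.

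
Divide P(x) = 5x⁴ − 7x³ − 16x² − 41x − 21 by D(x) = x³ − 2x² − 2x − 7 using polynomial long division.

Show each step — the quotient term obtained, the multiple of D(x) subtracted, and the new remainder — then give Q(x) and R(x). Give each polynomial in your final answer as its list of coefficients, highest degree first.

Step 1: lead(5x⁴ − 7x³ − 16x² − 41x − 21) ÷ lead(D) = 5x⁴ ÷ x³ = 5x. Subtract (5x)·D = 5x⁴ − 10x³ − 10x² − 35x. Remainder: 3x³ − 6x² − 6x − 21.
Step 2: lead(3x³ − 6x² − 6x − 21) ÷ lead(D) = 3x³ ÷ x³ = 3. Subtract (3)·D = 3x³ − 6x² − 6x − 21. Remainder: 0.

Q = [5, 3]; R = [0]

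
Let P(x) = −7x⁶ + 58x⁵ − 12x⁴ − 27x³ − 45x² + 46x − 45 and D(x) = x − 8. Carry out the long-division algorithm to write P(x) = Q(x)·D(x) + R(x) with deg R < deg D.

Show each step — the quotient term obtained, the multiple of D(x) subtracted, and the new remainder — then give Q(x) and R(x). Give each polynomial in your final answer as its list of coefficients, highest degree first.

Q = [-7, 2, 4, 5, -5, 6]; R = [3]

Step 1: lead(−7x⁶ + 58x⁵ − 12x⁴ − 27x³ − 45x² + 46x − 45) ÷ lead(D) = −7x⁶ ÷ x = −7x⁵. Subtract (−7x⁵)·D = −7x⁶ + 56x⁵. Remainder: 2x⁵ − 12x⁴ − 27x³ − 45x² + 46x − 45.
Step 2: lead(2x⁵ − 12x⁴ − 27x³ − 45x² + 46x − 45) ÷ lead(D) = 2x⁵ ÷ x = 2x⁴. Subtract (2x⁴)·D = 2x⁵ − 16x⁴. Remainder: 4x⁴ − 27x³ − 45x² + 46x − 45.
Step 3: lead(4x⁴ − 27x³ − 45x² + 46x − 45) ÷ lead(D) = 4x⁴ ÷ x = 4x³. Subtract (4x³)·D = 4x⁴ − 32x³. Remainder: 5x³ − 45x² + 46x − 45.
Step 4: lead(5x³ − 45x² + 46x − 45) ÷ lead(D) = 5x³ ÷ x = 5x². Subtract (5x²)·D = 5x³ − 40x². Remainder: −5x² + 46x − 45.
Step 5: lead(−5x² + 46x − 45) ÷ lead(D) = −5x² ÷ x = −5x. Subtract (−5x)·D = −5x² + 40x. Remainder: 6x − 45.
Step 6: lead(6x − 45) ÷ lead(D) = 6x ÷ x = 6. Subtract (6)·D = 6x − 48. Remainder: 3.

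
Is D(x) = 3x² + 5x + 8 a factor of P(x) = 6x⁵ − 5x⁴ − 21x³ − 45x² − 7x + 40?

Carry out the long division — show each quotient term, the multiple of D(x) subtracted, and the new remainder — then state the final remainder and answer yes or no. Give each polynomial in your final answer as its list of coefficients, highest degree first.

Step 1: lead(6x⁵ − 5x⁴ − 21x³ − 45x² − 7x + 40) ÷ lead(D) = 6x⁵ ÷ 3x² = 2x³. Subtract (2x³)·D = 6x⁵ + 10x⁴ + 16x³. Remainder: −15x⁴ − 37x³ − 45x² − 7x + 40.
Step 2: lead(−15x⁴ − 37x³ − 45x² − 7x + 40) ÷ lead(D) = −15x⁴ ÷ 3x² = −5x². Subtract (−5x²)·D = −15x⁴ − 25x³ − 40x². Remainder: −12x³ − 5x² − 7x + 40.
Step 3: lead(−12x³ − 5x² − 7x + 40) ÷ lead(D) = −12x³ ÷ 3x² = −4x. Subtract (−4x)·D = −12x³ − 20x² − 32x. Remainder: 15x² + 25x + 40.
Step 4: lead(15x² + 25x + 40) ÷ lead(D) = 15x² ÷ 3x² = 5. Subtract (5)·D = 15x² + 25x + 40. Remainder: 0.

R = [0], so D(x) is a factor of P(x). yes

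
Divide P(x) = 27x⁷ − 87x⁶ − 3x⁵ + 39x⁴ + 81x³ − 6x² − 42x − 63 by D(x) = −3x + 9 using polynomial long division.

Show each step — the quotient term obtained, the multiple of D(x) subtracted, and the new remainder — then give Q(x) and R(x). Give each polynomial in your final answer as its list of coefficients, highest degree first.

Step 1: lead(27x⁷ − 87x⁶ − 3x⁵ + 39x⁴ + 81x³ − 6x² − 42x − 63) ÷ lead(D) = 27x⁷ ÷ −3x = −9x⁶. Subtract (−9x⁶)·D = 27x⁷ − 81x⁶. Remainder: −6x⁶ − 3x⁵ + 39x⁴ + 81x³ − 6x² − 42x − 63.
Step 2: lead(−6x⁶ − 3x⁵ + 39x⁴ + 81x³ − 6x² − 42x − 63) ÷ lead(D) = −6x⁶ ÷ −3x = 2x⁵. Subtract (2x⁵)·D = −6x⁶ + 18x⁵. Remainder: −21x⁵ + 39x⁴ + 81x³ − 6x² − 42x − 63.
Step 3: lead(−21x⁵ + 39x⁴ + 81x³ − 6x² − 42x − 63) ÷ lead(D) = −21x⁵ ÷ −3x = 7x⁴. Subtract (7x⁴)·D = −21x⁵ + 63x⁴. Remainder: −24x⁴ + 81x³ − 6x² − 42x − 63.
Step 4: lead(−24x⁴ + 81x³ − 6x² − 42x − 63) ÷ lead(D) = −24x⁴ ÷ −3x = 8x³. Subtract (8x³)·D = −24x⁴ + 72x³. Remainder: 9x³ − 6x² − 42x − 63.
Step 5: lead(9x³ − 6x² − 42x − 63) ÷ lead(D) = 9x³ ÷ −3x = −3x². Subtract (−3x²)·D = 9x³ − 27x². Remainder: 21x² − 42x − 63.
Step 6: lead(21x² − 42x − 63) ÷ lead(D) = 21x² ÷ −3x = −7x. Subtract (−7x)·D = 21x² − 63x. Remainder: 21x − 63.
Step 7: lead(21x − 63) ÷ lead(D) = 21x ÷ −3x = −7. Subtract (−7)·D = 21x − 63. Remainder: 0.

Q = [-9, 2, 7, 8, -3, -7, -7]; R = [0]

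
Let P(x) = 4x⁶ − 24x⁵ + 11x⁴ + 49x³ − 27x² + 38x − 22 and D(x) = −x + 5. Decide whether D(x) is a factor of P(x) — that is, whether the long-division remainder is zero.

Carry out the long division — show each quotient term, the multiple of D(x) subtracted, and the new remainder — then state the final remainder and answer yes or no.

Step 1: lead(4x⁶ − 24x⁵ + 11x⁴ + 49x³ − 27x² + 38x − 22) ÷ lead(D) = 4x⁶ ÷ −x = −4x⁵. Subtract (−4x⁵)·D = 4x⁶ − 20x⁵. Remainder: −4x⁵ + 11x⁴ + 49x³ − 27x² + 38x − 22.
Step 2: lead(−4x⁵ + 11x⁴ + 49x³ − 27x² + 38x − 22) ÷ lead(D) = −4x⁵ ÷ −x = 4x⁴. Subtract (4x⁴)·D = −4x⁵ + 20x⁴. Remainder: −9x⁴ + 49x³ − 27x² + 38x − 22.
Step 3: lead(−9x⁴ + 49x³ − 27x² + 38x − 22) ÷ lead(D) = −9x⁴ ÷ −x = 9x³. Subtract (9x³)·D = −9x⁴ + 45x³. Remainder: 4x³ − 27x² + 38x − 22.
Step 4: lead(4x³ − 27x² + 38x − 22) ÷ lead(D) = 4x³ ÷ −x = −4x². Subtract (−4x²)·D = 4x³ − 20x². Remainder: −7x² + 38x − 22.
Step 5: lead(−7x² + 38x − 22) ÷ lead(D) = −7x² ÷ −x = 7x. Subtract (7x)·D = −7x² + 35x. Remainder: 3x − 22.
Step 6: lead(3x − 22) ÷ lead(D) = 3x ÷ −x = −3. Subtract (−3)·D = 3x − 15. Remainder: −7.

R(x) = −7, so D(x) is not a factor of P(x). no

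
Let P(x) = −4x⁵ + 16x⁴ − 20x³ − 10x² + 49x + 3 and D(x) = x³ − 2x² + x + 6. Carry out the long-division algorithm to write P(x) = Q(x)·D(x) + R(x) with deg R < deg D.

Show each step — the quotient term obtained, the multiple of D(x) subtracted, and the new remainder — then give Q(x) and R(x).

Q(x) = −4x² + 8x; R(x) = 6x² + x + 3

Step 1: lead(−4x⁵ + 16x⁴ − 20x³ − 10x² + 49x + 3) ÷ lead(D) = −4x⁵ ÷ x³ = −4x². Subtract (−4x²)·D = −4x⁵ + 8x⁴ − 4x³ − 24x². Remainder: 8x⁴ − 16x³ + 14x² + 49x + 3.
Step 2: lead(8x⁴ − 16x³ + 14x² + 49x + 3) ÷ lead(D) = 8x⁴ ÷ x³ = 8x. Subtract (8x)·D = 8x⁴ − 16x³ + 8x² + 48x. Remainder: 6x² + x + 3.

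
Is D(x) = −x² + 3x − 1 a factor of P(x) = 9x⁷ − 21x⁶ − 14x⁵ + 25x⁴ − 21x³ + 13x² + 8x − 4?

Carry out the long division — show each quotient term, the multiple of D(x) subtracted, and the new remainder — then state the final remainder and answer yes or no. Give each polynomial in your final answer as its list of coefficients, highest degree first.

R = [3, -1], so D(x) is not a factor of P(x). no

Step 1: lead(9x⁷ − 21x⁶ − 14x⁵ + 25x⁴ − 21x³ + 13x² + 8x − 4) ÷ lead(D) = 9x⁷ ÷ −x² = −9x⁵. Subtract (−9x⁵)·D = 9x⁷ − 27x⁶ + 9x⁵. Remainder: 6x⁶ − 23x⁵ + 25x⁴ − 21x³ + 13x² + 8x − 4.
Step 2: lead(6x⁶ − 23x⁵ + 25x⁴ − 21x³ + 13x² + 8x − 4) ÷ lead(D) = 6x⁶ ÷ −x² = −6x⁴. Subtract (−6x⁴)·D = 6x⁶ − 18x⁵ + 6x⁴. Remainder: −5x⁵ + 19x⁴ − 21x³ + 13x² + 8x − 4.
Step 3: lead(−5x⁵ + 19x⁴ − 21x³ + 13x² + 8x − 4) ÷ lead(D) = −5x⁵ ÷ −x² = 5x³. Subtract (5x³)·D = −5x⁵ + 15x⁴ − 5x³. Remainder: 4x⁴ − 16x³ + 13x² + 8x − 4.
Step 4: lead(4x⁴ − 16x³ + 13x² + 8x − 4) ÷ lead(D) = 4x⁴ ÷ −x² = −4x². Subtract (−4x²)·D = 4x⁴ − 12x³ + 4x². Remainder: −4x³ + 9x² + 8x − 4.
Step 5: lead(−4x³ + 9x² + 8x − 4) ÷ lead(D) = −4x³ ÷ −x² = 4x. Subtract (4x)·D = −4x³ + 12x² − 4x. Remainder: −3x² + 12x − 4.
Step 6: lead(−3x² + 12x − 4) ÷ lead(D) = −3x² ÷ −x² = 3. Subtract (3)·D = −3x² + 9x − 3. Remainder: 3x − 1.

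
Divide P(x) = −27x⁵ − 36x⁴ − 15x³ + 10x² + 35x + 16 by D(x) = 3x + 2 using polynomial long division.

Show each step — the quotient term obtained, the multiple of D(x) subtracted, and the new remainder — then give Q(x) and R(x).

Step 1: lead(−27x⁵ − 36x⁴ − 15x³ + 10x² + 35x + 16) ÷ lead(D) = −27x⁵ ÷ 3x = −9x⁴. Subtract (−9x⁴)·D = −27x⁵ − 18x⁴. Remainder: −18x⁴ − 15x³ + 10x² + 35x + 16.
Step 2: lead(−18x⁴ − 15x³ + 10x² + 35x + 16) ÷ lead(D) = −18x⁴ ÷ 3x = −6x³. Subtract (−6x³)·D = −18x⁴ − 12x³. Remainder: −3x³ + 10x² + 35x + 16.
Step 3: lead(−3x³ + 10x² + 35x + 16) ÷ lead(D) = −3x³ ÷ 3x = −x². Subtract (−x²)·D = −3x³ − 2x². Remainder: 12x² + 35x + 16.
Step 4: lead(12x² + 35x + 16) ÷ lead(D) = 12x² ÷ 3x = 4x. Subtract (4x)·D = 12x² + 8x. Remainder: 27x + 16.
Step 5: lead(27x + 16) ÷ lead(D) = 27x ÷ 3x = 9. Subtract (9)·D = 27x + 18. Remainder: −2.

Q(x) = −9x⁴ − 6x³ − x² + 4x + 9; R(x) = −2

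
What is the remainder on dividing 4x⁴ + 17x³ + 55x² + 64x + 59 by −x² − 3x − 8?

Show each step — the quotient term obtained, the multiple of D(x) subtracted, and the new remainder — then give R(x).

Step 1: lead(4x⁴ + 17x³ + 55x² + 64x + 59) ÷ lead(D) = 4x⁴ ÷ −x² = −4x². Subtract (−4x²)·D = 4x⁴ + 12x³ + 32x². Remainder: 5x³ + 23x² + 64x + 59.
Step 2: lead(5x³ + 23x² + 64x + 59) ÷ lead(D) = 5x³ ÷ −x² = −5x. Subtract (−5x)·D = 5x³ + 15x² + 40x. Remainder: 8x² + 24x + 59.
Step 3: lead(8x² + 24x + 59) ÷ lead(D) = 8x² ÷ −x² = −8. Subtract (−8)·D = 8x² + 24x + 64. Remainder: −5.

R(x) = −5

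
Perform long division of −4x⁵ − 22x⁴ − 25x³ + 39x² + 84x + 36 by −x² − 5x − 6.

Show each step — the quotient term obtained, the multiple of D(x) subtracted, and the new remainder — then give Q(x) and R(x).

Step 1: lead(−4x⁵ − 22x⁴ − 25x³ + 39x² + 84x + 36) ÷ lead(D) = −4x⁵ ÷ −x² = 4x³. Subtract (4x³)·D = −4x⁵ − 20x⁴ − 24x³. Remainder: −2x⁴ − x³ + 39x² + 84x + 36.
Step 2: lead(−2x⁴ − x³ + 39x² + 84x + 36) ÷ lead(D) = −2x⁴ ÷ −x² = 2x². Subtract (2x²)·D = −2x⁴ − 10x³ − 12x². Remainder: 9x³ + 51x² + 84x + 36.
Step 3: lead(9x³ + 51x² + 84x + 36) ÷ lead(D) = 9x³ ÷ −x² = −9x. Subtract (−9x)·D = 9x³ + 45x² + 54x. Remainder: 6x² + 30x + 36.
Step 4: lead(6x² + 30x + 36) ÷ lead(D) = 6x² ÷ −x² = −6. Subtract (−6)·D = 6x² + 30x + 36. Remainder: 0.

Q(x) = 4x³ + 2x² − 9x − 6; R(x) = 0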